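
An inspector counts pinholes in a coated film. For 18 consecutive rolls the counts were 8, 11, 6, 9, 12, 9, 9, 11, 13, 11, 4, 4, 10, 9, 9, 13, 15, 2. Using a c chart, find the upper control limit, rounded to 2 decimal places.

c̄ = (8 + 11 + 6 + 9 + 12 + 9 + 9 + 11 + 13 + 11 + 4 + 4 + 10 + 9 + 9 + 13 + 15 + 2) / 18 = 165 / 18 = 9.1667
UCL = c̄ + 3√c̄ = 9.1667 + 3 × √9.1667 = 9.1667 + 3 × 3.0277 = 18.2496

18.25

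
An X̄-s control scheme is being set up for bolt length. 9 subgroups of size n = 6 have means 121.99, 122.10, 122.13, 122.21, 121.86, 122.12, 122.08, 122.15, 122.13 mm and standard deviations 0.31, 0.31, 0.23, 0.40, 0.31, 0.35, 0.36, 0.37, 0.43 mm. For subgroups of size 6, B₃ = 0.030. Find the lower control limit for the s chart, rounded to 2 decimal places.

0.01

s̄ = (0.31 + 0.31 + 0.23 + 0.40 + 0.31 + 0.35 + 0.36 + 0.37 + 0.43) / 9 = 0.3411
LCL_s = B₃·s̄ = 0.030 × 0.3411 = 0.0102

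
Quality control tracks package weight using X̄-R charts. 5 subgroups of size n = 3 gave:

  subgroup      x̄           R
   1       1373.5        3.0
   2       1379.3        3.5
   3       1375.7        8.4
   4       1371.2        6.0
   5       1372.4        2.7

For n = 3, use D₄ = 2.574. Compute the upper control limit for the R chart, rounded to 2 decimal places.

R̄ = (3.0 + 3.5 + 8.4 + 6.0 + 2.7) / 5 = 23.6000 / 5 = 4.7200
UCL_R = D₄·R̄ = 2.574 × 4.7200 = 12.1493

12.15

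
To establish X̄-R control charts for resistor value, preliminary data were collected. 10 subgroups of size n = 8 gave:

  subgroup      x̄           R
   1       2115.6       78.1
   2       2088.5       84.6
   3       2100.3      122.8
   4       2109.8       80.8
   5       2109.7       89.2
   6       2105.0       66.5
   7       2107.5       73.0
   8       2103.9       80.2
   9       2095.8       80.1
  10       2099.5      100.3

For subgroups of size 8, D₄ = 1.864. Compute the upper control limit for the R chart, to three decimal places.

159.484

R̄ = (78.1 + 84.6 + 122.8 + 80.8 + 89.2 + 66.5 + 73.0 + 80.2 + 80.1 + 100.3) / 10 = 855.6000 / 10 = 85.5600
UCL_R = D₄·R̄ = 1.864 × 85.5600 = 159.4838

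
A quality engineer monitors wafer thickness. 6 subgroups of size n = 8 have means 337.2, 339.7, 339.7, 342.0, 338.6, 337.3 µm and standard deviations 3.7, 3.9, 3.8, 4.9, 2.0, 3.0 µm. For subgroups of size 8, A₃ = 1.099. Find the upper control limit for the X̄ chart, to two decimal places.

342.98

X̄̄ = (337.2 + 339.7 + 339.7 + 342.0 + 338.6 + 337.3) / 6 = 339.0833
s̄ = (3.7 + 3.9 + 3.8 + 4.9 + 2.0 + 3.0) / 6 = 3.5500
UCL = X̄̄ + A₃·s̄ = 339.0833 + 1.099 × 3.5500 = 342.9848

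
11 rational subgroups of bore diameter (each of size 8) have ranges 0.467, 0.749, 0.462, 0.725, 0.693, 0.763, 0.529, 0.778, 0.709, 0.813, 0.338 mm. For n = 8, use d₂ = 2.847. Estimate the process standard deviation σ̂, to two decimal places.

R̄ = (0.467 + 0.749 + 0.462 + 0.725 + 0.693 + 0.763 + 0.529 + 0.778 + 0.709 + 0.813 + 0.338) / 11 = 0.6387
σ̂ = R̄ / d₂ = 0.6387 / 2.847 = 0.2244

0.22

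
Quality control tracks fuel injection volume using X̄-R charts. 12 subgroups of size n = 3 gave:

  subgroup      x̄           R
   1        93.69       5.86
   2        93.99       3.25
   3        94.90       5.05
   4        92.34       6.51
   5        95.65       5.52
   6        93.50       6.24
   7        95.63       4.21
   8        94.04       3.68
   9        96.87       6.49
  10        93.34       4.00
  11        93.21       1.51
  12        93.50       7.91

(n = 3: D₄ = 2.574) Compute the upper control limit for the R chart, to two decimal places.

R̄ = (5.86 + 3.25 + 5.05 + 6.51 + 5.52 + 6.24 + 4.21 + 3.68 + 6.49 + 4.00 + 1.51 + 7.91) / 12 = 60.2300 / 12 = 5.0192
UCL_R = D₄·R̄ = 2.574 × 5.0192 = 12.9193

12.92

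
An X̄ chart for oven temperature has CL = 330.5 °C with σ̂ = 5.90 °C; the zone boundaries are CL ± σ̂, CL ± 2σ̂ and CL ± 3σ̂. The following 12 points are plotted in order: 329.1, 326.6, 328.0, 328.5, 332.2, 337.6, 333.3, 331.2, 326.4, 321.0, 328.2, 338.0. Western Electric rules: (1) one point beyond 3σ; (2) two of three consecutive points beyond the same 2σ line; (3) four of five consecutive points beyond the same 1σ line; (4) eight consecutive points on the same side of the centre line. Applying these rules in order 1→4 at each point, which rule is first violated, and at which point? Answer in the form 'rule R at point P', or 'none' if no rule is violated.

none

Zone of each point (C = within 1σ̂, B = 1σ̂–2σ̂, A = 2σ̂–3σ̂, * = beyond 3σ̂; sign = side of CL): 1:-C, 2:-C, 3:-C, 4:-C, 5:+C, 6:+B, 7:+C, 8:+C, 9:-C, 10:-B, 11:-C, 12:+B
No rule fires across all 12 points.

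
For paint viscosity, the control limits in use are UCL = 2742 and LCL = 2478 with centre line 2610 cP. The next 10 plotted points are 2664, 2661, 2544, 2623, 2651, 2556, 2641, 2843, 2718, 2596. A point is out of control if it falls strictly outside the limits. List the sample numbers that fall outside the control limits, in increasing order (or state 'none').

8

Compare each point to [2478, 2742]: sample 8 = 2843 > UCL.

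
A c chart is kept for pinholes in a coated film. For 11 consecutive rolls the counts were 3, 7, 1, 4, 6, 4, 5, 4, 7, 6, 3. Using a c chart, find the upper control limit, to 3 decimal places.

c̄ = (3 + 7 + 1 + 4 + 6 + 4 + 5 + 4 + 7 + 6 + 3) / 11 = 50 / 11 = 4.5455
UCL = c̄ + 3√c̄ = 4.5455 + 3 × √4.5455 = 4.5455 + 3 × 2.1320 = 10.9415

10.941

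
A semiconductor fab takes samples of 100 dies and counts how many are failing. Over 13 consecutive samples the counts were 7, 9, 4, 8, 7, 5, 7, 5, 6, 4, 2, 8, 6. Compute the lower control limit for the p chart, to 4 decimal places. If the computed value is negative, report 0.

p̄ = Σdᵢ / (k·n) = 78 / (13 × 100) = 0.06000
LCL = p̄ − 3·√(p̄(1−p̄)/n) = 0.06000 − 3 × 0.02375 = -0.01125 → 0 (negative, so LCL = 0)

0.0000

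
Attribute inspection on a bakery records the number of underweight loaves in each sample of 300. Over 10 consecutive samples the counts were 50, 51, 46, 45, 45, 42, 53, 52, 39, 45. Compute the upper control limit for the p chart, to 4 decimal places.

p̄ = Σdᵢ / (k·n) = 468 / (10 × 300) = 0.15600
UCL = p̄ + 3·√(p̄(1−p̄)/n) = 0.15600 + 3 × √(0.15600×0.84400/300) = 0.15600 + 3 × 0.02095 = 0.21885

0.2188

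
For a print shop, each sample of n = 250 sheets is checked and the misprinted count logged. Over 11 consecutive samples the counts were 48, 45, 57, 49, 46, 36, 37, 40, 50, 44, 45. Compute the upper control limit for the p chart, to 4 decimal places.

0.2537

p̄ = Σdᵢ / (k·n) = 497 / (11 × 250) = 0.18073
UCL = p̄ + 3·√(p̄(1−p̄)/n) = 0.18073 + 3 × √(0.18073×0.81927/250) = 0.18073 + 3 × 0.02434 = 0.25374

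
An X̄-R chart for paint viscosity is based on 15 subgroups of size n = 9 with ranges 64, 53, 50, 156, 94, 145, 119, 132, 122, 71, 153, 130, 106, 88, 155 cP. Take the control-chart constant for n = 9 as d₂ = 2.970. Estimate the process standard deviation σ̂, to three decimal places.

R̄ = (64 + 53 + 50 + 156 + 94 + 145 + 119 + 132 + 122 + 71 + 153 + 130 + 106 + 88 + 155) / 15 = 109.2000
σ̂ = R̄ / d₂ = 109.2000 / 2.970 = 36.7677

36.768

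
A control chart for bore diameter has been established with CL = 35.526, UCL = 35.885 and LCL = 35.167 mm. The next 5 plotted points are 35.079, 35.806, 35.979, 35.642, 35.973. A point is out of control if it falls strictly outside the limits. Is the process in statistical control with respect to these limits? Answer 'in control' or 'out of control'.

out of control

Compare each point to [35.167, 35.885]: sample 1 = 35.079 < LCL; sample 3 = 35.979 > UCL; sample 5 = 35.973 > UCL.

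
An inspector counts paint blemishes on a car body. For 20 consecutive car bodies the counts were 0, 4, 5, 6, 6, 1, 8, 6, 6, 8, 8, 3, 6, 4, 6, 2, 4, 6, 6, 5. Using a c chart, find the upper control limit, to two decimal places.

c̄ = (0 + 4 + 5 + 6 + 6 + 1 + 8 + 6 + 6 + 8 + 8 + 3 + 6 + 4 + 6 + 2 + 4 + 6 + 6 + 5) / 20 = 100 / 20 = 5.0000
UCL = c̄ + 3√c̄ = 5.0000 + 3 × √5.0000 = 5.0000 + 3 × 2.2361 = 11.7082

11.71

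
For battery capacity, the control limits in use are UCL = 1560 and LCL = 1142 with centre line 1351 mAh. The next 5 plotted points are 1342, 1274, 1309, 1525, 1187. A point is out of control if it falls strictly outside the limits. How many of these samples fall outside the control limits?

0

All 5 points lie within [1142, 1560].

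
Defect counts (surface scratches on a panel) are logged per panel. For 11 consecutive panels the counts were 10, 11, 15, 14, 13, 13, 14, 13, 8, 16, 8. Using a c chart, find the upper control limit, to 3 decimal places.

c̄ = (10 + 11 + 15 + 14 + 13 + 13 + 14 + 13 + 8 + 16 + 8) / 11 = 135 / 11 = 12.2727
UCL = c̄ + 3√c̄ = 12.2727 + 3 × √12.2727 = 12.2727 + 3 × 3.5032 = 22.7825

22.782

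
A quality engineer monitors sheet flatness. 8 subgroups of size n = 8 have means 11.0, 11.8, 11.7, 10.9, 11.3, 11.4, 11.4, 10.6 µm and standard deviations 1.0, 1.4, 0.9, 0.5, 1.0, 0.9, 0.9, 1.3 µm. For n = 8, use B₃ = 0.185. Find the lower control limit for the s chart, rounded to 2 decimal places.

0.18

s̄ = (1.0 + 1.4 + 0.9 + 0.5 + 1.0 + 0.9 + 0.9 + 1.3) / 8 = 0.9875
LCL_s = B₃·s̄ = 0.185 × 0.9875 = 0.1827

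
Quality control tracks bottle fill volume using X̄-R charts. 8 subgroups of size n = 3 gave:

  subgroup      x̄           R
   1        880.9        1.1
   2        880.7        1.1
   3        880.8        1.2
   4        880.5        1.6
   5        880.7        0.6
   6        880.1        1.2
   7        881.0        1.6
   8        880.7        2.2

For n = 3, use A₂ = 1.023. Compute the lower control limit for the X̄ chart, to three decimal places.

879.320

X̄̄ = (880.9 + 880.7 + 880.8 + 880.5 + 880.7 + 880.1 + 881.0 + 880.7) / 8 = 7045.4000 / 8 = 880.6750
R̄ = (1.1 + 1.1 + 1.2 + 1.6 + 0.6 + 1.2 + 1.6 + 2.2) / 8 = 10.6000 / 8 = 1.3250
LCL = X̄̄ − A₂·R̄ = 880.6750 − 1.023 × 1.3250 = 879.3195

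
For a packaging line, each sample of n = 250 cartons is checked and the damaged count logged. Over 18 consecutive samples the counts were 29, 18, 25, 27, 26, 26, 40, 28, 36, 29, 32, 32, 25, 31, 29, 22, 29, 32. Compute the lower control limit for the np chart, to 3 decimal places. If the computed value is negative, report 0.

p̄ = Σdᵢ / (k·n) = 516 / (18 × 250) = 0.11467
LCL = np̄ − 3·√(np̄(1−p̄)) = 28.6667 − 3 × 5.0378 = 13.5532

13.553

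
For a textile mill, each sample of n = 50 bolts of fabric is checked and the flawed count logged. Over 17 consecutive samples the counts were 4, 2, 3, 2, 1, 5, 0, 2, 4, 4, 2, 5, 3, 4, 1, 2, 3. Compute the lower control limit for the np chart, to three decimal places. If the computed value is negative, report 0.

p̄ = Σdᵢ / (k·n) = 47 / (17 × 50) = 0.05529
LCL = np̄ − 3·√(np̄(1−p̄)) = 2.7647 − 3 × 1.6161 = -2.0836 → 0 (negative, so LCL = 0)

0.000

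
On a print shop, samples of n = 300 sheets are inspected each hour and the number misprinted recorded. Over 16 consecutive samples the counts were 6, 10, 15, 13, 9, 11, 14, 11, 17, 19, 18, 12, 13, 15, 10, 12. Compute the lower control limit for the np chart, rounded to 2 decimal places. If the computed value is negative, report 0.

2.31

p̄ = Σdᵢ / (k·n) = 205 / (16 × 300) = 0.04271
LCL = np̄ − 3·√(np̄(1−p̄)) = 12.8125 − 3 × 3.5022 = 2.3059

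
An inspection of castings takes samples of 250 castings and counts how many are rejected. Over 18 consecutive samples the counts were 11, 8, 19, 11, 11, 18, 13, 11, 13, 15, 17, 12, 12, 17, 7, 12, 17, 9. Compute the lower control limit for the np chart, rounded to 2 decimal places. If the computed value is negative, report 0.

p̄ = Σdᵢ / (k·n) = 233 / (18 × 250) = 0.05178
LCL = np̄ − 3·√(np̄(1−p̄)) = 12.9444 − 3 × 3.5035 = 2.4341

2.43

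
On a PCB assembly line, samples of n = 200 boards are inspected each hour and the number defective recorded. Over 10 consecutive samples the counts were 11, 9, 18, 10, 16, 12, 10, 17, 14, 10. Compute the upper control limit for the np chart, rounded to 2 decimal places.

23.05

p̄ = Σdᵢ / (k·n) = 127 / (10 × 200) = 0.06350
UCL = np̄ + 3·√(np̄(1−p̄)) = 12.7000 + 3 × √(12.7000×0.93650) = 12.7000 + 3 × 3.4487 = 23.0461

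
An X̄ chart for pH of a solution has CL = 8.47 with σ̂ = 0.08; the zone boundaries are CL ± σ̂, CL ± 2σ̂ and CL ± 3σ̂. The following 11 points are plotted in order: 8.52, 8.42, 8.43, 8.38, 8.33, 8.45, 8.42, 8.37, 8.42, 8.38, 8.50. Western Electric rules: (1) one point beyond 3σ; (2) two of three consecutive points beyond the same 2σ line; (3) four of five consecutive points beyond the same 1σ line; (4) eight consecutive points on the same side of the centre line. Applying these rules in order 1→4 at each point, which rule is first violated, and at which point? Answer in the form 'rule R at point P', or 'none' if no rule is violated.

rule 4 at point 9

Zone of each point (C = within 1σ̂, B = 1σ̂–2σ̂, A = 2σ̂–3σ̂, * = beyond 3σ̂; sign = side of CL): 1:+C, 2:-C, 3:-C, 4:-B, 5:-B, 6:-C, 7:-C, 8:-B, 9:-C, 10:-B, 11:+C
Rule 4 (eight consecutive points on the same side of the centre line) is satisfied at point 9.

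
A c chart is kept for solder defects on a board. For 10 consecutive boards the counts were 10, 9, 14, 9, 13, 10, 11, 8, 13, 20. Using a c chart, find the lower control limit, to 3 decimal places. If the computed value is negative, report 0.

1.438

c̄ = (10 + 9 + 14 + 9 + 13 + 10 + 11 + 8 + 13 + 20) / 10 = 117 / 10 = 11.7000
LCL = c̄ − 3√c̄ = 11.7000 − 3 × 3.4205 = 1.4384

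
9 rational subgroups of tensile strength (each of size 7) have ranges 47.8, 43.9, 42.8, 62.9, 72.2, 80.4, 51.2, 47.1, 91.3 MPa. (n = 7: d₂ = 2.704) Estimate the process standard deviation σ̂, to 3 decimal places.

22.173

R̄ = (47.8 + 43.9 + 42.8 + 62.9 + 72.2 + 80.4 + 51.2 + 47.1 + 91.3) / 9 = 59.9556
σ̂ = R̄ / d₂ = 59.9556 / 2.704 = 22.1729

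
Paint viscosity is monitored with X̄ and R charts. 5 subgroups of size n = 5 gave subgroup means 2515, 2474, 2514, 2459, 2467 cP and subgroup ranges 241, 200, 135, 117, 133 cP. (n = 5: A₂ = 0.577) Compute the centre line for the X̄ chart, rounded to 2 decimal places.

2485.80

X̄̄ = (2515 + 2474 + 2514 + 2459 + 2467) / 5 = 12429.0000 / 5 = 2485.8000
CL = X̄̄ = 2485.8000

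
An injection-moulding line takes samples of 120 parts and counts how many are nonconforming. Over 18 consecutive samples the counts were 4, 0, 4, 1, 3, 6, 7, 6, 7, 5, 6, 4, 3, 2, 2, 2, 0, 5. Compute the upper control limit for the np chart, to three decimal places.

9.420

p̄ = Σdᵢ / (k·n) = 67 / (18 × 120) = 0.03102
UCL = np̄ + 3·√(np̄(1−p̄)) = 3.7222 + 3 × √(3.7222×0.96898) = 3.7222 + 3 × 1.8991 = 9.4197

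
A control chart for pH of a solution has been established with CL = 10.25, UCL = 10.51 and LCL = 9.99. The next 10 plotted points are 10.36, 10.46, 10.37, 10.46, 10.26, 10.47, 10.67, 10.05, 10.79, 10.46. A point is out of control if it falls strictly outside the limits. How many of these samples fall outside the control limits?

2

Compare each point to [9.99, 10.51]: sample 7 = 10.67 > UCL; sample 9 = 10.79 > UCL.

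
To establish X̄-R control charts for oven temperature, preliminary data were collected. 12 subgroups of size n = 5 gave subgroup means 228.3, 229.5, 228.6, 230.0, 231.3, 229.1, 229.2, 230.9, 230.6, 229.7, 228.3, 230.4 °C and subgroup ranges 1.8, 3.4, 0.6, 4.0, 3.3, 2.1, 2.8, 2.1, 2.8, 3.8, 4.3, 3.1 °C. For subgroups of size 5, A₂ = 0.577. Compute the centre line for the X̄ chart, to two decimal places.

X̄̄ = (228.3 + 229.5 + 228.6 + 230.0 + 231.3 + 229.1 + 229.2 + 230.9 + 230.6 + 229.7 + 228.3 + 230.4) / 12 = 2755.9000 / 12 = 229.6583
CL = X̄̄ = 229.6583

229.66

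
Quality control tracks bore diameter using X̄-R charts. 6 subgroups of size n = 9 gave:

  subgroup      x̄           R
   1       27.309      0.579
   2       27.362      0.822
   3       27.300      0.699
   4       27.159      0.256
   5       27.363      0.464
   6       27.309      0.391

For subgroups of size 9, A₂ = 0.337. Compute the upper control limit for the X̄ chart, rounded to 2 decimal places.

X̄̄ = (27.309 + 27.362 + 27.300 + 27.159 + 27.363 + 27.309) / 6 = 163.8020 / 6 = 27.3003
R̄ = (0.579 + 0.822 + 0.699 + 0.256 + 0.464 + 0.391) / 6 = 3.2110 / 6 = 0.5352
UCL = X̄̄ + A₂·R̄ = 27.3003 + 0.337 × 0.5352 = 27.4807

27.48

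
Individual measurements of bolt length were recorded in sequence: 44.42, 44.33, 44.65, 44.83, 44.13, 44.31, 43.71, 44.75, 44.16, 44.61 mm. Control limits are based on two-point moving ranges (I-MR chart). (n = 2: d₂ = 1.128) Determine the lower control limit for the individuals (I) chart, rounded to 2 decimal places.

X̄ = (44.42 + 44.33 + 44.65 + 44.83 + 44.13 + 44.31 + 43.71 + 44.75 + 44.16 + 44.61) / 10 = 44.3900
Moving ranges: 0.09, 0.32, 0.18, 0.70, 0.18, 0.60, 1.04, 0.59, 0.45; M̄R̄ = 4.1500 / 9 = 0.4611
LCL = X̄ − 3·M̄R̄/d₂ = 44.3900 − 3 × 0.4611 / 1.128 = 43.1636

43.16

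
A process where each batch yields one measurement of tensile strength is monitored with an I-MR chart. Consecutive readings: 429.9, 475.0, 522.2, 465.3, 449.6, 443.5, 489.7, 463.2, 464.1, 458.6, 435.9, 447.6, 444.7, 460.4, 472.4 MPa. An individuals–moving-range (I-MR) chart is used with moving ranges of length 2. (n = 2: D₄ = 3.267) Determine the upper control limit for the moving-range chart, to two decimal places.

Moving ranges: 45.1, 47.2, 56.9, 15.7, 6.1, 46.2, 26.5, 0.9, 5.5, 22.7, 11.7, 2.9, 15.7, 12.0; M̄R̄ = 315.1000 / 14 = 22.5071
UCL_MR = D₄·M̄R̄ = 3.267 × 22.5071 = 73.5308

73.53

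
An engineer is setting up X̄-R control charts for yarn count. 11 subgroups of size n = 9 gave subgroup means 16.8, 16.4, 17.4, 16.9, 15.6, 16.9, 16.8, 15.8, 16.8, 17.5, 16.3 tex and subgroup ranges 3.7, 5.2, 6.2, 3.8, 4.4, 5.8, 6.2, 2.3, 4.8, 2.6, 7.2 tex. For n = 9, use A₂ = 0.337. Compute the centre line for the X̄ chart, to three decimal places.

X̄̄ = (16.8 + 16.4 + 17.4 + 16.9 + 15.6 + 16.9 + 16.8 + 15.8 + 16.8 + 17.5 + 16.3) / 11 = 183.2000 / 11 = 16.6545
CL = X̄̄ = 16.6545

16.655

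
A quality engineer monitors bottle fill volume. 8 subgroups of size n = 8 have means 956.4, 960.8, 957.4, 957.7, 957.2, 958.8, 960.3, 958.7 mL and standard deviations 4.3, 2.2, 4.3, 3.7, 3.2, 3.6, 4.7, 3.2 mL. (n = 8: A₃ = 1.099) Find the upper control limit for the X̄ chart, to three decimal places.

X̄̄ = (956.4 + 960.8 + 957.4 + 957.7 + 957.2 + 958.8 + 960.3 + 958.7) / 8 = 958.4125
s̄ = (4.3 + 2.2 + 4.3 + 3.7 + 3.2 + 3.6 + 4.7 + 3.2) / 8 = 3.6500
UCL = X̄̄ + A₃·s̄ = 958.4125 + 1.099 × 3.6500 = 962.4239

962.424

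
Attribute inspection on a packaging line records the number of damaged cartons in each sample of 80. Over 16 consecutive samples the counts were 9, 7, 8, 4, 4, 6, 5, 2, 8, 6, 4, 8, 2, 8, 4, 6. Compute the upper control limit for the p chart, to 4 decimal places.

0.1573

p̄ = Σdᵢ / (k·n) = 91 / (16 × 80) = 0.07109
UCL = p̄ + 3·√(p̄(1−p̄)/n) = 0.07109 + 3 × √(0.07109×0.92891/80) = 0.07109 + 3 × 0.02873 = 0.15729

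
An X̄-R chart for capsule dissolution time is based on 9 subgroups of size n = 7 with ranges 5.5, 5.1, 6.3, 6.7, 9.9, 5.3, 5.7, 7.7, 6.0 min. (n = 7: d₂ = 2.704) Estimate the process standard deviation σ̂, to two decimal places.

R̄ = (5.5 + 5.1 + 6.3 + 6.7 + 9.9 + 5.3 + 5.7 + 7.7 + 6.0) / 9 = 6.4667
σ̂ = R̄ / d₂ = 6.4667 / 2.704 = 2.3915

2.39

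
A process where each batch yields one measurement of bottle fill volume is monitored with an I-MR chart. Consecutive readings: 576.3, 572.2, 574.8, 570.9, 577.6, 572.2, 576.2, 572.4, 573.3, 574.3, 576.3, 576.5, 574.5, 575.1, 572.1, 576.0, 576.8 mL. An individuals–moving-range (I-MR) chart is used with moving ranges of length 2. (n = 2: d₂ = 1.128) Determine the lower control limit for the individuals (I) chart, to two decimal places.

X̄ = (576.3 + 572.2 + 574.8 + 570.9 + 577.6 + 572.2 + 576.2 + 572.4 + 573.3 + 574.3 + 576.3 + 576.5 + 574.5 + 575.1 + 572.1 + 576.0 + 576.8) / 17 = 574.5588
Moving ranges: 4.1, 2.6, 3.9, 6.7, 5.4, 4.0, 3.8, 0.9, 1.0, 2.0, 0.2, 2.0, 0.6, 3.0, 3.9, 0.8; M̄R̄ = 44.9000 / 16 = 2.8062
LCL = X̄ − 3·M̄R̄/d₂ = 574.5588 − 3 × 2.8062 / 1.128 = 567.0954

567.10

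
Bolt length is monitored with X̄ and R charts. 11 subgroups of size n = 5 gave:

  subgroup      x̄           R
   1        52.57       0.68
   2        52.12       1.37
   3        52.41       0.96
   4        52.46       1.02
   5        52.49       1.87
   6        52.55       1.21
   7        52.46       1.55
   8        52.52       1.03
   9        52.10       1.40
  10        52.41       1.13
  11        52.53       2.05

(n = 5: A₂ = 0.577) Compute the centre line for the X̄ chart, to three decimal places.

X̄̄ = (52.57 + 52.12 + 52.41 + 52.46 + 52.49 + 52.55 + 52.46 + 52.52 + 52.10 + 52.41 + 52.53) / 11 = 576.6200 / 11 = 52.4200
CL = X̄̄ = 52.4200

52.420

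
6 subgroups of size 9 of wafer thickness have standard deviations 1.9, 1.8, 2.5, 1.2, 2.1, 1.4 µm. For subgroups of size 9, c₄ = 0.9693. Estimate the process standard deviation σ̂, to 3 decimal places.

s̄ = (1.9 + 1.8 + 2.5 + 1.2 + 2.1 + 1.4) / 6 = 1.8167
σ̂ = s̄ / c₄ = 1.8167 / 0.9693 = 1.8742

1.874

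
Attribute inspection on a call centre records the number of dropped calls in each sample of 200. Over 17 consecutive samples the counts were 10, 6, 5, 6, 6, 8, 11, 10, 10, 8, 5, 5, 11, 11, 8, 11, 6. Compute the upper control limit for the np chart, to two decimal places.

p̄ = Σdᵢ / (k·n) = 137 / (17 × 200) = 0.04029
UCL = np̄ + 3·√(np̄(1−p̄)) = 8.0588 + 3 × √(8.0588×0.95971) = 8.0588 + 3 × 2.7810 = 16.4019

16.40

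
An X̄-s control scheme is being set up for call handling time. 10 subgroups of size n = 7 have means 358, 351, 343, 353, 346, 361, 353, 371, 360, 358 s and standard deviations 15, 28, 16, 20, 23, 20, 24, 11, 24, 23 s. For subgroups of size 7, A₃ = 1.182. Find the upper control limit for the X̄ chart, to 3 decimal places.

X̄̄ = (358 + 351 + 343 + 353 + 346 + 361 + 353 + 371 + 360 + 358) / 10 = 355.4000
s̄ = (15 + 28 + 16 + 20 + 23 + 20 + 24 + 11 + 24 + 23) / 10 = 20.4000
UCL = X̄̄ + A₃·s̄ = 355.4000 + 1.182 × 20.4000 = 379.5128

379.513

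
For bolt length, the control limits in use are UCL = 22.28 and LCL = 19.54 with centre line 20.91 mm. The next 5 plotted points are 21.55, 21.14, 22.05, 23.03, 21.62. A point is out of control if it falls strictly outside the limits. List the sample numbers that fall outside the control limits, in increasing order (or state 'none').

Compare each point to [19.54, 22.28]: sample 4 = 23.03 > UCL.

4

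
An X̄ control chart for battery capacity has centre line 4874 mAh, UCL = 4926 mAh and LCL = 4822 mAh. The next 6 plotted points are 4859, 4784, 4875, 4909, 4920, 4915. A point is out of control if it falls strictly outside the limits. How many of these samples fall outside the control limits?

Compare each point to [4822, 4926]: sample 2 = 4784 < LCL.

1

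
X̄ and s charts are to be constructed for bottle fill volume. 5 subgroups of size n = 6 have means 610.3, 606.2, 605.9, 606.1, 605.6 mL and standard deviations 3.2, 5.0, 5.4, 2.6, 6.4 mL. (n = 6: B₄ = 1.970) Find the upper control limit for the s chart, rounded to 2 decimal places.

8.90

s̄ = (3.2 + 5.0 + 5.4 + 2.6 + 6.4) / 5 = 4.5200
UCL_s = B₄·s̄ = 1.970 × 4.5200 = 8.9044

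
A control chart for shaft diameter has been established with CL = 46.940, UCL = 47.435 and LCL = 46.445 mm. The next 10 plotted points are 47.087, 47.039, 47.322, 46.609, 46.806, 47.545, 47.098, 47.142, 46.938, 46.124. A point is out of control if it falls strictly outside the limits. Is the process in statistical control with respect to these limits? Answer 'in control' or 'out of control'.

out of control

Compare each point to [46.445, 47.435]: sample 6 = 47.545 > UCL; sample 10 = 46.124 < LCL.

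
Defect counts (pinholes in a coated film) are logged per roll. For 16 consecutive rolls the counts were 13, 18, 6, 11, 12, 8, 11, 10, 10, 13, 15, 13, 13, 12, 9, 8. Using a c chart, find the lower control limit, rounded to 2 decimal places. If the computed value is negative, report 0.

c̄ = (13 + 18 + 6 + 11 + 12 + 8 + 11 + 10 + 10 + 13 + 15 + 13 + 13 + 12 + 9 + 8) / 16 = 182 / 16 = 11.3750
LCL = c̄ − 3√c̄ = 11.3750 − 3 × 3.3727 = 1.2569

1.26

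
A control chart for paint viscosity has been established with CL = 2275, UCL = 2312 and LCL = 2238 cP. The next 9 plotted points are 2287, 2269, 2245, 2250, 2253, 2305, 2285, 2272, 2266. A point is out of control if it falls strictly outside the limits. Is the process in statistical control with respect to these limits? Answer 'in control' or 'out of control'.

All 9 points lie within [2238, 2312].

in control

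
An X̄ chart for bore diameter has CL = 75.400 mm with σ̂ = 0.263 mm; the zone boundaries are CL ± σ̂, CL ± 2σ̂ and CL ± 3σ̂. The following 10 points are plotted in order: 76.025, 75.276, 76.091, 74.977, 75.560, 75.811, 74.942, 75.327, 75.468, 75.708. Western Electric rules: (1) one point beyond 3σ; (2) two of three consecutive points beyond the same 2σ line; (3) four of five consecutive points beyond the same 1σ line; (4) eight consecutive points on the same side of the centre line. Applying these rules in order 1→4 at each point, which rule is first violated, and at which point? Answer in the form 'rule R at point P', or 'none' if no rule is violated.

Zone of each point (C = within 1σ̂, B = 1σ̂–2σ̂, A = 2σ̂–3σ̂, * = beyond 3σ̂; sign = side of CL): 1:+A, 2:-C, 3:+A, 4:-B, 5:+C, 6:+B, 7:-B, 8:-C, 9:+C, 10:+B
Rule 2 (two of three consecutive points beyond the same 2σ limit) is satisfied at point 3.

rule 2 at point 3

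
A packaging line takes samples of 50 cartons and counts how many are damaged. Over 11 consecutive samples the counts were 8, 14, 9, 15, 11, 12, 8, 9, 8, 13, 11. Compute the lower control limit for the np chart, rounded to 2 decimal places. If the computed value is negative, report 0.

2.02

p̄ = Σdᵢ / (k·n) = 118 / (11 × 50) = 0.21455
LCL = np̄ − 3·√(np̄(1−p̄)) = 10.7273 − 3 × 2.9027 = 2.0191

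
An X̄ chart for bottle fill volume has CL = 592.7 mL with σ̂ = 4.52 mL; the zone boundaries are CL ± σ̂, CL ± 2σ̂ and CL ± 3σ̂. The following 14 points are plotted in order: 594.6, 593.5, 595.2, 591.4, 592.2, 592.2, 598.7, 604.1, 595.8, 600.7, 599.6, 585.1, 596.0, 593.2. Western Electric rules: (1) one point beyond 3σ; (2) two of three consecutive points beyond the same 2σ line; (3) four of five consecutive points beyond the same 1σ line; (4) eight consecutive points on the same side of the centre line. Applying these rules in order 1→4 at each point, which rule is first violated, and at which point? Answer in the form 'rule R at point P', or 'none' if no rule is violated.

rule 3 at point 11

Zone of each point (C = within 1σ̂, B = 1σ̂–2σ̂, A = 2σ̂–3σ̂, * = beyond 3σ̂; sign = side of CL): 1:+C, 2:+C, 3:+C, 4:-C, 5:-C, 6:-C, 7:+B, 8:+A, 9:+C, 10:+B, 11:+B, 12:-B, 13:+C, 14:+C
Rule 3 (four of five consecutive points beyond the same 1σ limit) is satisfied at point 11.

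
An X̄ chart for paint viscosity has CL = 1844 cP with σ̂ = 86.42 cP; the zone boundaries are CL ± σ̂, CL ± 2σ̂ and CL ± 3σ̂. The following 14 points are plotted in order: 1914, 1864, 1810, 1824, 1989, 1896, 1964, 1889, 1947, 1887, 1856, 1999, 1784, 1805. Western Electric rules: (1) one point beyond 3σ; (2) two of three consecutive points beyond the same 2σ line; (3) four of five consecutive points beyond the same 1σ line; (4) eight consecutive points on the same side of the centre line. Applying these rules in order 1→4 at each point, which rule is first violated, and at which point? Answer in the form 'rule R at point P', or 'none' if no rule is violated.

rule 4 at point 12

Zone of each point (C = within 1σ̂, B = 1σ̂–2σ̂, A = 2σ̂–3σ̂, * = beyond 3σ̂; sign = side of CL): 1:+C, 2:+C, 3:-C, 4:-C, 5:+B, 6:+C, 7:+B, 8:+C, 9:+B, 10:+C, 11:+C, 12:+B, 13:-C, 14:-C
Rule 4 (eight consecutive points on the same side of the centre line) is satisfied at point 12.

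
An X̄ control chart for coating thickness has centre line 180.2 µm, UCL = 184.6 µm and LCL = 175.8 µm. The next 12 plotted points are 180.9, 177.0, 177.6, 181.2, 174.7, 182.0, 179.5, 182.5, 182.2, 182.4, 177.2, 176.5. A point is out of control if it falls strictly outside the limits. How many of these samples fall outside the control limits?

1

Compare each point to [175.8, 184.6]: sample 5 = 174.7 < LCL.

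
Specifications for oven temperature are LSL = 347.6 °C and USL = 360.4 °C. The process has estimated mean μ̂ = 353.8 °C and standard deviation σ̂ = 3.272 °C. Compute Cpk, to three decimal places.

Cpu = (USL − μ̂) / (3σ̂) = (360.4 − 353.8) / (3 × 3.272) = 0.6724; Cpl = (μ̂ − LSL) / (3σ̂) = (353.8 − 347.6) / (3 × 3.272) = 0.6316; Cpk = min(Cpu, Cpl) = 0.6316

0.632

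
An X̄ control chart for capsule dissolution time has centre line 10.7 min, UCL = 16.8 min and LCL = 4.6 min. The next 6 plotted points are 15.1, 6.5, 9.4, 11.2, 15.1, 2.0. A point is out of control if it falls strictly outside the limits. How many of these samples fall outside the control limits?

1

Compare each point to [4.6, 16.8]: sample 6 = 2.0 < LCL.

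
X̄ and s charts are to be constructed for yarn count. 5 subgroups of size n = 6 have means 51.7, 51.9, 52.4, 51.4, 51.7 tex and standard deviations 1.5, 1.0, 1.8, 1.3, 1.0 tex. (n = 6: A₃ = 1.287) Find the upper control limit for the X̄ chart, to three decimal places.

X̄̄ = (51.7 + 51.9 + 52.4 + 51.4 + 51.7) / 5 = 51.8200
s̄ = (1.5 + 1.0 + 1.8 + 1.3 + 1.0) / 5 = 1.3200
UCL = X̄̄ + A₃·s̄ = 51.8200 + 1.287 × 1.3200 = 53.5188

53.519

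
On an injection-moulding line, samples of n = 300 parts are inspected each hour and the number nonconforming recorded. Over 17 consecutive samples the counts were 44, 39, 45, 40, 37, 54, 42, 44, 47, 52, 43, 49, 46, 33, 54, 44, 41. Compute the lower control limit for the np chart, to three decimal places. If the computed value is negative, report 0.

p̄ = Σdᵢ / (k·n) = 754 / (17 × 300) = 0.14784
LCL = np̄ − 3·√(np̄(1−p̄)) = 44.3529 − 3 × 6.1478 = 25.9095

25.909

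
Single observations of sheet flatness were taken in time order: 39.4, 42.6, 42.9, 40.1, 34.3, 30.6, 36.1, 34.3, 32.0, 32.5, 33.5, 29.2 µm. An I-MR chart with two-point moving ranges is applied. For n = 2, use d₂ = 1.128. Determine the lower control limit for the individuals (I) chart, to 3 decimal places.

28.081

X̄ = (39.4 + 42.6 + 42.9 + 40.1 + 34.3 + 30.6 + 36.1 + 34.3 + 32.0 + 32.5 + 33.5 + 29.2) / 12 = 35.6250
Moving ranges: 3.2, 0.3, 2.8, 5.8, 3.7, 5.5, 1.8, 2.3, 0.5, 1.0, 4.3; M̄R̄ = 31.2000 / 11 = 2.8364
LCL = X̄ − 3·M̄R̄/d₂ = 35.6250 − 3 × 2.8364 / 1.128 = 28.0815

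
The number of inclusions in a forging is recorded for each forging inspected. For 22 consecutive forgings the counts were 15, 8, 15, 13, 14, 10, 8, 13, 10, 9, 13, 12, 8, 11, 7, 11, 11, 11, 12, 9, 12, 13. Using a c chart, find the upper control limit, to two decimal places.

c̄ = (15 + 8 + 15 + 13 + 14 + 10 + 8 + 13 + 10 + 9 + 13 + 12 + 8 + 11 + 7 + 11 + 11 + 11 + 12 + 9 + 12 + 13) / 22 = 245 / 22 = 11.1364
UCL = c̄ + 3√c̄ = 11.1364 + 3 × √11.1364 = 11.1364 + 3 × 3.3371 = 21.1477

21.15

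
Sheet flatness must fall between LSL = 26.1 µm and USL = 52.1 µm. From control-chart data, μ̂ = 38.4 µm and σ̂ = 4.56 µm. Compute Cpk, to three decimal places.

Cpu = (USL − μ̂) / (3σ̂) = (52.1 − 38.4) / (3 × 4.56) = 1.0015; Cpl = (μ̂ − LSL) / (3σ̂) = (38.4 − 26.1) / (3 × 4.56) = 0.8991; Cpk = min(Cpu, Cpl) = 0.8991

0.899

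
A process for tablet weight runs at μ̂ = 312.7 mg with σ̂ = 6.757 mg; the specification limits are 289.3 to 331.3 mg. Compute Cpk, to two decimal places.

0.92

Cpu = (USL − μ̂) / (3σ̂) = (331.3 − 312.7) / (3 × 6.757) = 0.9176; Cpl = (μ̂ − LSL) / (3σ̂) = (312.7 − 289.3) / (3 × 6.757) = 1.1544; Cpk = min(Cpu, Cpl) = 0.9176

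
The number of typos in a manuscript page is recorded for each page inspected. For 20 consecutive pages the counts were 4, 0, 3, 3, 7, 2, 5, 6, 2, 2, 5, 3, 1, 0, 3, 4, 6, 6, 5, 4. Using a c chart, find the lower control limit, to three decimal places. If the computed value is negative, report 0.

c̄ = (4 + 0 + 3 + 3 + 7 + 2 + 5 + 6 + 2 + 2 + 5 + 3 + 1 + 0 + 3 + 4 + 6 + 6 + 5 + 4) / 20 = 71 / 20 = 3.5500
LCL = c̄ − 3√c̄ = 3.5500 − 3 × 1.8841 = -2.1024 → 0 (cannot be negative)

0.000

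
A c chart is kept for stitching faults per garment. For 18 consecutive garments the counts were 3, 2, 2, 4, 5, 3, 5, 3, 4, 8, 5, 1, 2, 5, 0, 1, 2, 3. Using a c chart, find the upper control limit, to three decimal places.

8.607

c̄ = (3 + 2 + 2 + 4 + 5 + 3 + 5 + 3 + 4 + 8 + 5 + 1 + 2 + 5 + 0 + 1 + 2 + 3) / 18 = 58 / 18 = 3.2222
UCL = c̄ + 3√c̄ = 3.2222 + 3 × √3.2222 = 3.2222 + 3 × 1.7951 = 8.6074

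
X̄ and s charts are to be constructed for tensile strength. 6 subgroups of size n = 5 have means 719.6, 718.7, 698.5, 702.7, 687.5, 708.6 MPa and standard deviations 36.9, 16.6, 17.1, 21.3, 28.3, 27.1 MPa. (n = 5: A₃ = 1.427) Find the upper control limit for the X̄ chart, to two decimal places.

740.97

X̄̄ = (719.6 + 718.7 + 698.5 + 702.7 + 687.5 + 708.6) / 6 = 705.9333
s̄ = (36.9 + 16.6 + 17.1 + 21.3 + 28.3 + 27.1) / 6 = 24.5500
UCL = X̄̄ + A₃·s̄ = 705.9333 + 1.427 × 24.5500 = 740.9662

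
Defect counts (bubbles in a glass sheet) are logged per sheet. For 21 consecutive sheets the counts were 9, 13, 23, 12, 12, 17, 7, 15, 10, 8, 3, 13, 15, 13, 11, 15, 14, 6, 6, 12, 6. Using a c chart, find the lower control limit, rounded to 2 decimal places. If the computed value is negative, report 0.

1.29

c̄ = (9 + 13 + 23 + 12 + 12 + 17 + 7 + 15 + 10 + 8 + 3 + 13 + 15 + 13 + 11 + 15 + 14 + 6 + 6 + 12 + 6) / 21 = 240 / 21 = 11.4286
LCL = c̄ − 3√c̄ = 11.4286 − 3 × 3.3806 = 1.2867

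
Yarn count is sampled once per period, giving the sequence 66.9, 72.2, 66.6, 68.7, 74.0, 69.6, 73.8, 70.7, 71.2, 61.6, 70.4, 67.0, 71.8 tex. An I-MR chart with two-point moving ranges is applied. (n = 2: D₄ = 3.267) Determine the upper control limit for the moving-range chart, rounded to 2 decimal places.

Moving ranges: 5.3, 5.6, 2.1, 5.3, 4.4, 4.2, 3.1, 0.5, 9.6, 8.8, 3.4, 4.8; M̄R̄ = 57.1000 / 12 = 4.7583
UCL_MR = D₄·M̄R̄ = 3.267 × 4.7583 = 15.5455

15.55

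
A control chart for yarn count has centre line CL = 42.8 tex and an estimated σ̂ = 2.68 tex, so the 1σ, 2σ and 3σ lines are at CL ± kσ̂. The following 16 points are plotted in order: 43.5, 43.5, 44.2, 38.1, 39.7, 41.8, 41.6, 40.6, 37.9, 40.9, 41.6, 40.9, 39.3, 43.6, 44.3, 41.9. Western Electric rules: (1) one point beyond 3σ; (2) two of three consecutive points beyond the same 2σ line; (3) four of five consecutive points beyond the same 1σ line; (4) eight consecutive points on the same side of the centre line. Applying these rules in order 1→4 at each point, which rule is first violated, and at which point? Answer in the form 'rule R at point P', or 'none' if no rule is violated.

Zone of each point (C = within 1σ̂, B = 1σ̂–2σ̂, A = 2σ̂–3σ̂, * = beyond 3σ̂; sign = side of CL): 1:+C, 2:+C, 3:+C, 4:-B, 5:-B, 6:-C, 7:-C, 8:-C, 9:-B, 10:-C, 11:-C, 12:-C, 13:-B, 14:+C, 15:+C, 16:-C
Rule 4 (eight consecutive points on the same side of the centre line) is satisfied at point 11.

rule 4 at point 11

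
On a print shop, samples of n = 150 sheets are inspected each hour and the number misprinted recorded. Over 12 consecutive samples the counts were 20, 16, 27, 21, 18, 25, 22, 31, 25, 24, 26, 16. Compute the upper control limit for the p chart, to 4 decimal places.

0.2382

p̄ = Σdᵢ / (k·n) = 271 / (12 × 150) = 0.15056
UCL = p̄ + 3·√(p̄(1−p̄)/n) = 0.15056 + 3 × √(0.15056×0.84944/150) = 0.15056 + 3 × 0.02920 = 0.23815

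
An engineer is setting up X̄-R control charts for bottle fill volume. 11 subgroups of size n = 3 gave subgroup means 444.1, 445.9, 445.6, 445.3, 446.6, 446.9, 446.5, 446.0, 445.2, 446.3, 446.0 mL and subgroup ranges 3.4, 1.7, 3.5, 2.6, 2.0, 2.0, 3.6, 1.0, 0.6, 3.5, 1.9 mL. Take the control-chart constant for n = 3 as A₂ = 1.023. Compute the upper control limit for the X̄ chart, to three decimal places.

448.254

X̄̄ = (444.1 + 445.9 + 445.6 + 445.3 + 446.6 + 446.9 + 446.5 + 446.0 + 445.2 + 446.3 + 446.0) / 11 = 4904.4000 / 11 = 445.8545
R̄ = (3.4 + 1.7 + 3.5 + 2.6 + 2.0 + 2.0 + 3.6 + 1.0 + 0.6 + 3.5 + 1.9) / 11 = 25.8000 / 11 = 2.3455
UCL = X̄̄ + A₂·R̄ = 445.8545 + 1.023 × 2.3455 = 448.2539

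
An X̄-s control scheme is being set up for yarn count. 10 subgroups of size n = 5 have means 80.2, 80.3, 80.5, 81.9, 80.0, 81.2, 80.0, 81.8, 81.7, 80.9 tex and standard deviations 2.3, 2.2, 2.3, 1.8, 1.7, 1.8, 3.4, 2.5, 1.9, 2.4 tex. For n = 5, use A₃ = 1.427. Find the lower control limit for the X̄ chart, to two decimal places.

X̄̄ = (80.2 + 80.3 + 80.5 + 81.9 + 80.0 + 81.2 + 80.0 + 81.8 + 81.7 + 80.9) / 10 = 80.8500
s̄ = (2.3 + 2.2 + 2.3 + 1.8 + 1.7 + 1.8 + 3.4 + 2.5 + 1.9 + 2.4) / 10 = 2.2300
LCL = X̄̄ − A₃·s̄ = 80.8500 − 1.427 × 2.2300 = 77.6678

77.67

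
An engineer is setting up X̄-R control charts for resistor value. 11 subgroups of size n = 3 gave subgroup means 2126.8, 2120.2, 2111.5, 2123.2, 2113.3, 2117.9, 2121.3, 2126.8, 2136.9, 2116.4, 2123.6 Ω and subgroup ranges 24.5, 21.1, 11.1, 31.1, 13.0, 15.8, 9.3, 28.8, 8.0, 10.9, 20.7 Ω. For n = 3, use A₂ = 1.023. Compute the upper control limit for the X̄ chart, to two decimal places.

2139.70

X̄̄ = (2126.8 + 2120.2 + 2111.5 + 2123.2 + 2113.3 + 2117.9 + 2121.3 + 2126.8 + 2136.9 + 2116.4 + 2123.6) / 11 = 23337.9000 / 11 = 2121.6273
R̄ = (24.5 + 21.1 + 11.1 + 31.1 + 13.0 + 15.8 + 9.3 + 28.8 + 8.0 + 10.9 + 20.7) / 11 = 194.3000 / 11 = 17.6636
UCL = X̄̄ + A₂·R̄ = 2121.6273 + 1.023 × 17.6636 = 2139.6972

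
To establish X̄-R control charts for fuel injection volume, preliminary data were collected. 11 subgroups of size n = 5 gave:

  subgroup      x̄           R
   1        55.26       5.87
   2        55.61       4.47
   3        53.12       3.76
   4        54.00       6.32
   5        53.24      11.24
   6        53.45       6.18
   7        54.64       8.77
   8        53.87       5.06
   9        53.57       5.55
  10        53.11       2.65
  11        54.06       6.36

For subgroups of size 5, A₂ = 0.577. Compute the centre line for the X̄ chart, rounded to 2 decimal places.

X̄̄ = (55.26 + 55.61 + 53.12 + 54.00 + 53.24 + 53.45 + 54.64 + 53.87 + 53.57 + 53.11 + 54.06) / 11 = 593.9300 / 11 = 53.9936
CL = X̄̄ = 53.9936

53.99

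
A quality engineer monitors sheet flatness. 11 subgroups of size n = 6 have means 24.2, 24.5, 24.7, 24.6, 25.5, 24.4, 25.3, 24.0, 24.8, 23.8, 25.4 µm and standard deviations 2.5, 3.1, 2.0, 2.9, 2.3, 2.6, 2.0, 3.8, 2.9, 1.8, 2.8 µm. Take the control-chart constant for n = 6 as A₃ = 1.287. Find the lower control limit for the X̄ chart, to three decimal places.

X̄̄ = (24.2 + 24.5 + 24.7 + 24.6 + 25.5 + 24.4 + 25.3 + 24.0 + 24.8 + 23.8 + 25.4) / 11 = 24.6545
s̄ = (2.5 + 3.1 + 2.0 + 2.9 + 2.3 + 2.6 + 2.0 + 3.8 + 2.9 + 1.8 + 2.8) / 11 = 2.6091
LCL = X̄̄ − A₃·s̄ = 24.6545 − 1.287 × 2.6091 = 21.2966

21.297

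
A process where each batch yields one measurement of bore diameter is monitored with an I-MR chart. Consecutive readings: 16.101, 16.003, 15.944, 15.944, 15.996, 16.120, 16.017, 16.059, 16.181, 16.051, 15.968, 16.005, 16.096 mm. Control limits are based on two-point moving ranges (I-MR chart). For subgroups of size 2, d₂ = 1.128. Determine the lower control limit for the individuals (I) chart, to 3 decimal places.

X̄ = (16.101 + 16.003 + 15.944 + 15.944 + 15.996 + 16.120 + 16.017 + 16.059 + 16.181 + 16.051 + 15.968 + 16.005 + 16.096) / 13 = 16.0373
Moving ranges: 0.098, 0.059, 0.000, 0.052, 0.124, 0.103, 0.042, 0.122, 0.130, 0.083, 0.037, 0.091; M̄R̄ = 0.9410 / 12 = 0.0784
LCL = X̄ − 3·M̄R̄/d₂ = 16.0373 − 3 × 0.0784 / 1.128 = 15.8288

15.829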